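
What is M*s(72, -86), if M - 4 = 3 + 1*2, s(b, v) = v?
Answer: -774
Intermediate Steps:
M = 9 (M = 4 + (3 + 1*2) = 4 + (3 + 2) = 4 + 5 = 9)
M*s(72, -86) = 9*(-86) = -774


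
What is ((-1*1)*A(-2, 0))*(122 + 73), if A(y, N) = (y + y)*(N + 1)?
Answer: 780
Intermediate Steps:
A(y, N) = 2*y*(1 + N) (A(y, N) = (2*y)*(1 + N) = 2*y*(1 + N))
((-1*1)*A(-2, 0))*(122 + 73) = ((-1*1)*(2*(-2)*(1 + 0)))*(122 + 73) = -2*(-2)*195 = -1*(-4)*195 = 4*195 = 780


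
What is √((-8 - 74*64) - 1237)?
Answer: I*√5981 ≈ 77.337*I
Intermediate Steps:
√((-8 - 74*64) - 1237) = √((-8 - 4736) - 1237) = √(-4744 - 1237) = √(-5981) = I*√5981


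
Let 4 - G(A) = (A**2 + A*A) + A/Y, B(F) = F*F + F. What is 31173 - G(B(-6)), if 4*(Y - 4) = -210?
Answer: 3197933/97 ≈ 32968.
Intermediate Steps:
Y = -97/2 (Y = 4 + (1/4)*(-210) = 4 - 105/2 = -97/2 ≈ -48.500)
B(F) = F + F**2 (B(F) = F**2 + F = F + F**2)
G(A) = 4 - 2*A**2 + 2*A/97 (G(A) = 4 - ((A**2 + A*A) + A/(-97/2)) = 4 - ((A**2 + A**2) + A*(-2/97)) = 4 - (2*A**2 - 2*A/97) = 4 + (-2*A**2 + 2*A/97) = 4 - 2*A**2 + 2*A/97)
31173 - G(B(-6)) = 31173 - (4 - 2*36*(1 - 6)**2 + 2*(-6*(1 - 6))/97) = 31173 - (4 - 2*(-6*(-5))**2 + 2*(-6*(-5))/97) = 31173 - (4 - 2*30**2 + (2/97)*30) = 31173 - (4 - 2*900 + 60/97) = 31173 - (4 - 1800 + 60/97) = 31173 - 1*(-174152/97) = 31173 + 174152/97 = 3197933/97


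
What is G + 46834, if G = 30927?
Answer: 77761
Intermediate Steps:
G + 46834 = 30927 + 46834 = 77761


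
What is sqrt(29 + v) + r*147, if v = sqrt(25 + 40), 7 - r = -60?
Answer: 9849 + sqrt(29 + sqrt(65)) ≈ 9855.1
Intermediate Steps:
r = 67 (r = 7 - 1*(-60) = 7 + 60 = 67)
v = sqrt(65) ≈ 8.0623
sqrt(29 + v) + r*147 = sqrt(29 + sqrt(65)) + 67*147 = sqrt(29 + sqrt(65)) + 9849 = 9849 + sqrt(29 + sqrt(65))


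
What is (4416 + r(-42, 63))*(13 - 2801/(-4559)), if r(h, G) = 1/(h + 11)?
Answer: 8496798860/141329 ≈ 60121.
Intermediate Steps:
r(h, G) = 1/(11 + h)
(4416 + r(-42, 63))*(13 - 2801/(-4559)) = (4416 + 1/(11 - 42))*(13 - 2801/(-4559)) = (4416 + 1/(-31))*(13 - 2801*(-1/4559)) = (4416 - 1/31)*(13 + 2801/4559) = (136895/31)*(62068/4559) = 8496798860/141329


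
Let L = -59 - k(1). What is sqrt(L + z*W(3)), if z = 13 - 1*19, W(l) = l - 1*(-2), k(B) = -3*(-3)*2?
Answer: I*sqrt(107) ≈ 10.344*I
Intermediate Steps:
k(B) = 18 (k(B) = 9*2 = 18)
W(l) = 2 + l (W(l) = l + 2 = 2 + l)
z = -6 (z = 13 - 19 = -6)
L = -77 (L = -59 - 1*18 = -59 - 18 = -77)
sqrt(L + z*W(3)) = sqrt(-77 - 6*(2 + 3)) = sqrt(-77 - 6*5) = sqrt(-77 - 30) = sqrt(-107) = I*sqrt(107)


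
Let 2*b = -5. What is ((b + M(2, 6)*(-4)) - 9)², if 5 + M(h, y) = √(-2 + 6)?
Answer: ¼ ≈ 0.25000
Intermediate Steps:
b = -5/2 (b = (½)*(-5) = -5/2 ≈ -2.5000)
M(h, y) = -3 (M(h, y) = -5 + √(-2 + 6) = -5 + √4 = -5 + 2 = -3)
((b + M(2, 6)*(-4)) - 9)² = ((-5/2 - 3*(-4)) - 9)² = ((-5/2 + 12) - 9)² = (19/2 - 9)² = (½)² = ¼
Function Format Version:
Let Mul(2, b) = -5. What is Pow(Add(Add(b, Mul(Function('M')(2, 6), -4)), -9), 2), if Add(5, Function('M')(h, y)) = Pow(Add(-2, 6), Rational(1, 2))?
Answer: Rational(1, 4) ≈ 0.25000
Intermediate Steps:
b = Rational(-5, 2) (b = Mul(Rational(1, 2), -5) = Rational(-5, 2) ≈ -2.5000)
Function('M')(h, y) = -3 (Function('M')(h, y) = Add(-5, Pow(Add(-2, 6), Rational(1, 2))) = Add(-5, Pow(4, Rational(1, 2))) = Add(-5, 2) = -3)
Pow(Add(Add(b, Mul(Function('M')(2, 6), -4)), -9), 2) = Pow(Add(Add(Rational(-5, 2), Mul(-3, -4)), -9), 2) = Pow(Add(Add(Rational(-5, 2), 12), -9), 2) = Pow(Add(Rational(19, 2), -9), 2) = Pow(Rational(1, 2), 2) = Rational(1, 4)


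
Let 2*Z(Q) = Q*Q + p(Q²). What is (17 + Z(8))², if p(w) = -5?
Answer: 8649/4 ≈ 2162.3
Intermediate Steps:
Z(Q) = -5/2 + Q²/2 (Z(Q) = (Q*Q - 5)/2 = (Q² - 5)/2 = (-5 + Q²)/2 = -5/2 + Q²/2)
(17 + Z(8))² = (17 + (-5/2 + (½)*8²))² = (17 + (-5/2 + (½)*64))² = (17 + (-5/2 + 32))² = (17 + 59/2)² = (93/2)² = 8649/4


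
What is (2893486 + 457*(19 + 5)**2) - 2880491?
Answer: 276227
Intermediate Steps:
(2893486 + 457*(19 + 5)**2) - 2880491 = (2893486 + 457*24**2) - 2880491 = (2893486 + 457*576) - 2880491 = (2893486 + 263232) - 2880491 = 3156718 - 2880491 = 276227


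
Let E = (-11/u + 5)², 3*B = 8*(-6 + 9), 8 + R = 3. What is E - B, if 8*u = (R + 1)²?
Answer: -31/4 ≈ -7.7500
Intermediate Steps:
R = -5 (R = -8 + 3 = -5)
u = 2 (u = (-5 + 1)²/8 = (⅛)*(-4)² = (⅛)*16 = 2)
B = 8 (B = (8*(-6 + 9))/3 = (8*3)/3 = (⅓)*24 = 8)
E = ¼ (E = (-11/2 + 5)² = (-½)² = ¼ ≈ 0.25000)
E - B = ¼ - 1*8 = ¼ - 8 = -31/4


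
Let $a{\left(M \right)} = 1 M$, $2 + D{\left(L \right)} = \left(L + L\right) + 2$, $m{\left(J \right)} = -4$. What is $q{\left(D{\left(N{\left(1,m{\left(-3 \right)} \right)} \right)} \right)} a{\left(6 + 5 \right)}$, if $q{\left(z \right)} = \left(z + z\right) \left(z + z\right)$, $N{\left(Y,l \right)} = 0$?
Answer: $0$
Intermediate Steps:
$D{\left(L \right)} = 2 L$ ($D{\left(L \right)} = -2 + \left(\left(L + L\right) + 2\right) = -2 + \left(2 L + 2\right) = -2 + \left(2 + 2 L\right) = 2 L$)
$q{\left(z \right)} = 4 z^{2}$ ($q{\left(z \right)} = 2 z 2 z = 4 z^{2}$)
$a{\left(M \right)} = M$
$q{\left(D{\left(N{\left(1,m{\left(-3 \right)} \right)} \right)} \right)} a{\left(6 + 5 \right)} = 4 \left(2 \cdot 0\right)^{2} \left(6 + 5\right) = 4 \cdot 0^{2} \cdot 11 = 4 \cdot 0 \cdot 11 = 0 \cdot 11 = 0$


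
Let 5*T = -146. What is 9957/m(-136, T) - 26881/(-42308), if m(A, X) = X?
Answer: -1051189577/3088484 ≈ -340.36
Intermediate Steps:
T = -146/5 (T = (⅕)*(-146) = -146/5 ≈ -29.200)
9957/m(-136, T) - 26881/(-42308) = 9957/(-146/5) - 26881/(-42308) = 9957*(-5/146) - 26881*(-1/42308) = -49785/146 + 26881/42308 = -1051189577/3088484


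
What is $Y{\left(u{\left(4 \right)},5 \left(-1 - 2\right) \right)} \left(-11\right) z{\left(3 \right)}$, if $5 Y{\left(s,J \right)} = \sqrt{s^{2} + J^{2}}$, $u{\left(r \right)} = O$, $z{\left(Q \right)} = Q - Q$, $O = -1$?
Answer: $0$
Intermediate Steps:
$z{\left(Q \right)} = 0$
$u{\left(r \right)} = -1$
$Y{\left(s,J \right)} = \frac{\sqrt{J^{2} + s^{2}}}{5}$ ($Y{\left(s,J \right)} = \frac{\sqrt{s^{2} + J^{2}}}{5} = \frac{\sqrt{J^{2} + s^{2}}}{5}$)
$Y{\left(u{\left(4 \right)},5 \left(-1 - 2\right) \right)} \left(-11\right) z{\left(3 \right)} = \frac{\sqrt{\left(5 \left(-1 - 2\right)\right)^{2} + \left(-1\right)^{2}}}{5} \left(-11\right) 0 = \frac{\sqrt{\left(5 \left(-3\right)\right)^{2} + 1}}{5} \left(-11\right) 0 = \frac{\sqrt{\left(-15\right)^{2} + 1}}{5} \left(-11\right) 0 = \frac{\sqrt{225 + 1}}{5} \left(-11\right) 0 = \frac{\sqrt{226}}{5} \left(-11\right) 0 = - \frac{11 \sqrt{226}}{5} \cdot 0 = 0$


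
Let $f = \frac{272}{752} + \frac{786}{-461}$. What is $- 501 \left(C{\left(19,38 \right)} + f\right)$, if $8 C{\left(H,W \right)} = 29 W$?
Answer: $- \frac{5922870597}{86668} \approx -68340.0$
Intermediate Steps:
$C{\left(H,W \right)} = \frac{29 W}{8}$
$f = - \frac{29105}{21667}$ ($f = 272 \cdot \frac{1}{752} + 786 \left(- \frac{1}{461}\right) = \frac{17}{47} - \frac{786}{461} = - \frac{29105}{21667} \approx -1.3433$)
$- 501 \left(C{\left(19,38 \right)} + f\right) = - 501 \left(\frac{29}{8} \cdot 38 - \frac{29105}{21667}\right) = - 501 \left(\frac{551}{4} - \frac{29105}{21667}\right) = \left(-501\right) \frac{11822097}{86668} = - \frac{5922870597}{86668}$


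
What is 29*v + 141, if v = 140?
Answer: 4201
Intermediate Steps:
29*v + 141 = 29*140 + 141 = 4060 + 141 = 4201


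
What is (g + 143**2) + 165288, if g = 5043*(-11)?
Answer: 130264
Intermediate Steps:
g = -55473
(g + 143**2) + 165288 = (-55473 + 143**2) + 165288 = (-55473 + 20449) + 165288 = -35024 + 165288 = 130264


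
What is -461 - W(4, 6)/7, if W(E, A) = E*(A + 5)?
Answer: -3271/7 ≈ -467.29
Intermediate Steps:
W(E, A) = E*(5 + A)
-461 - W(4, 6)/7 = -461 - 4*(5 + 6)/7 = -461 - 4*11/7 = -461 - 44/7 = -3271/7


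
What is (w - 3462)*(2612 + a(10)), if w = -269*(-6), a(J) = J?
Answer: -4845456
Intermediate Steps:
w = 1614
(w - 3462)*(2612 + a(10)) = (1614 - 3462)*(2612 + 10) = -1848*2622 = -4845456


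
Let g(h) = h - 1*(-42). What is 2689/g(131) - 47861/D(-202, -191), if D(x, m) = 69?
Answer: -8094412/11937 ≈ -678.09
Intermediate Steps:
g(h) = 42 + h (g(h) = h + 42 = 42 + h)
2689/g(131) - 47861/D(-202, -191) = 2689/(42 + 131) - 47861/69 = 2689/173 - 47861*1/69 = 2689*(1/173) - 47861/69 = 2689/173 - 47861/69 = -8094412/11937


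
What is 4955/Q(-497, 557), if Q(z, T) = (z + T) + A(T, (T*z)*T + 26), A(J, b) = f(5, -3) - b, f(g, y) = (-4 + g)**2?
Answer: 4955/154193788 ≈ 3.2135e-5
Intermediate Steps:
A(J, b) = 1 - b (A(J, b) = (-4 + 5)**2 - b = 1**2 - b = 1 - b)
Q(z, T) = -25 + T + z - z*T**2 (Q(z, T) = (z + T) + (1 - ((T*z)*T + 26)) = (T + z) + (1 - (z*T**2 + 26)) = (T + z) + (1 - (26 + z*T**2)) = (T + z) + (1 + (-26 - z*T**2)) = (T + z) + (-25 - z*T**2) = -25 + T + z - z*T**2)
4955/Q(-497, 557) = 4955/(-25 + 557 - 497 - 1*(-497)*557**2) = 4955/(-25 + 557 - 497 - 1*(-497)*310249) = 4955/(-25 + 557 - 497 + 154193753) = 4955/154193788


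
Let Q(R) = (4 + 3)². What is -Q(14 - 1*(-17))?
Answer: -49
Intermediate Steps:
Q(R) = 49 (Q(R) = 7² = 49)
-Q(14 - 1*(-17)) = -1*49 = -49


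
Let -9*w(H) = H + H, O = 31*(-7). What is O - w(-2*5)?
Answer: -1973/9 ≈ -219.22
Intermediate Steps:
O = -217
w(H) = -2*H/9 (w(H) = -(H + H)/9 = -2*H/9)
O - w(-2*5) = -217 - (-2)*(-2*5)/9 = -217 - (-2)*(-10)/9 = -217 - 1*20/9 = -217 - 20/9 = -1973/9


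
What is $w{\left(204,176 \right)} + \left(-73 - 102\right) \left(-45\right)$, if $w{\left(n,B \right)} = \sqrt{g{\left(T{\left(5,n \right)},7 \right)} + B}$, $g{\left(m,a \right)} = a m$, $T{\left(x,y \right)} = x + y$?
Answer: $7875 + \sqrt{1639} \approx 7915.5$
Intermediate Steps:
$w{\left(n,B \right)} = \sqrt{35 + B + 7 n}$ ($w{\left(n,B \right)} = \sqrt{7 \left(5 + n\right) + B} = \sqrt{\left(35 + 7 n\right) + B} = \sqrt{35 + B + 7 n}$)
$w{\left(204,176 \right)} + \left(-73 - 102\right) \left(-45\right) = \sqrt{35 + 176 + 7 \cdot 204} + \left(-73 - 102\right) \left(-45\right) = \sqrt{35 + 176 + 1428} - -7875 = \sqrt{1639} + 7875 = 7875 + \sqrt{1639}$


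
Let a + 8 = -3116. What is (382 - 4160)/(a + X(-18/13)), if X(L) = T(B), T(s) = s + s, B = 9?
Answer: 1889/1553 ≈ 1.2164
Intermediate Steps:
T(s) = 2*s
X(L) = 18 (X(L) = 2*9 = 18)
a = -3124 (a = -8 - 3116 = -3124)
(382 - 4160)/(a + X(-18/13)) = (382 - 4160)/(-3124 + 18) = -3778/(-3106) = -3778*(-1/3106) = 1889/1553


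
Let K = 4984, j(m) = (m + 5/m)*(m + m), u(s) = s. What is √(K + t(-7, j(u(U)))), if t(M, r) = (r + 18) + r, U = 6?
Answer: 3*√574 ≈ 71.875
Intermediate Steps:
j(m) = 2*m*(m + 5/m) (j(m) = (m + 5/m)*(2*m) = 2*m*(m + 5/m))
t(M, r) = 18 + 2*r (t(M, r) = (18 + r) + r = 18 + 2*r)
√(K + t(-7, j(u(U)))) = √(4984 + (18 + 2*(10 + 2*6²))) = √(4984 + (18 + 2*(10 + 2*36))) = √(4984 + (18 + 2*(10 + 72))) = √(4984 + (18 + 2*82)) = √(4984 + (18 + 164)) = √(4984 + 182) = √5166 = 3*√574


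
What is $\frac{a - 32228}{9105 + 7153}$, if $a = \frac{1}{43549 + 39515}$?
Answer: $- \frac{2676986591}{1350454512} \approx -1.9823$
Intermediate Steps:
$a = \frac{1}{83064} \approx 1.2039 \cdot 10^{-5}$
$\frac{a - 32228}{9105 + 7153} = \frac{\frac{1}{83064} - 32228}{9105 + 7153} = \frac{\frac{1}{83064} - 32228}{16258} = \left(- \frac{2676986591}{83064}\right) \frac{1}{16258} = - \frac{2676986591}{1350454512}$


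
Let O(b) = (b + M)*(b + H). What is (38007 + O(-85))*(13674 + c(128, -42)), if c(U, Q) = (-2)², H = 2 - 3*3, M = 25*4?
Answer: 500984106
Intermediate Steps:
M = 100
H = -7 (H = 2 - 9 = -7)
c(U, Q) = 4
O(b) = (-7 + b)*(100 + b) (O(b) = (b + 100)*(b - 7) = (100 + b)*(-7 + b) = (-7 + b)*(100 + b))
(38007 + O(-85))*(13674 + c(128, -42)) = (38007 + (-700 + (-85)² + 93*(-85)))*(13674 + 4) = (38007 + (-700 + 7225 - 7905))*13678 = (38007 - 1380)*13678 = 36627*13678 = 500984106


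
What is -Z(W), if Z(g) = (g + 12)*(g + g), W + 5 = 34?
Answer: -2378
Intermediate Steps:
W = 29 (W = -5 + 34 = 29)
Z(g) = 2*g*(12 + g) (Z(g) = (12 + g)*(2*g) = 2*g*(12 + g))
-Z(W) = -2*29*(12 + 29) = -2*29*41 = -1*2378 = -2378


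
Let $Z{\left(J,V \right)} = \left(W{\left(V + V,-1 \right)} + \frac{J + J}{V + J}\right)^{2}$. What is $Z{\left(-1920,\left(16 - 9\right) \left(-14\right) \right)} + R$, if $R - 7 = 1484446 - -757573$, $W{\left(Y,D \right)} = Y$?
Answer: $\frac{2320918944442}{1018081} \approx 2.2797 \cdot 10^{6}$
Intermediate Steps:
$Z{\left(J,V \right)} = \left(2 V + \frac{2 J}{J + V}\right)^{2}$ ($Z{\left(J,V \right)} = \left(\left(V + V\right) + \frac{J + J}{V + J}\right)^{2} = \left(2 V + \frac{2 J}{J + V}\right)^{2}$)
$R = 2242026$ ($R = 7 + \left(1484446 - -757573\right) = 7 + \left(1484446 + 757573\right) = 7 + 2242019 = 2242026$)
$Z{\left(-1920,\left(16 - 9\right) \left(-14\right) \right)} + R = \frac{4 \left(-1920 + \left(\left(16 - 9\right) \left(-14\right)\right)^{2} - 1920 \left(16 - 9\right) \left(-14\right)\right)^{2}}{\left(-1920 + \left(16 - 9\right) \left(-14\right)\right)^{2}} + 2242026 = \frac{4 \left(-1920 + \left(7 \left(-14\right)\right)^{2} - 1920 \cdot 7 \left(-14\right)\right)^{2}}{\left(-1920 + 7 \left(-14\right)\right)^{2}} + 2242026 = \frac{4 \left(-1920 + \left(-98\right)^{2} - -188160\right)^{2}}{\left(-1920 - 98\right)^{2}} + 2242026 = \frac{4 \left(-1920 + 9604 + 188160\right)^{2}}{4072324} + 2242026 = 4 \cdot \frac{1}{4072324} \cdot 195844^{2} + 2242026 = 4 \cdot \frac{1}{4072324} \cdot 38354872336 + 2242026 = \frac{38354872336}{1018081} + 2242026 = \frac{2320918944442}{1018081}$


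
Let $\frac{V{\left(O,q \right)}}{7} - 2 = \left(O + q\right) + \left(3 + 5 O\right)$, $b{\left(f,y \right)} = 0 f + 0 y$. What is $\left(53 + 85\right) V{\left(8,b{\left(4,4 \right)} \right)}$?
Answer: $51198$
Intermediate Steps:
$b{\left(f,y \right)} = 0$ ($b{\left(f,y \right)} = 0 + 0 = 0$)
$V{\left(O,q \right)} = 35 + 7 q + 42 O$ ($V{\left(O,q \right)} = 14 + 7 \left(\left(O + q\right) + \left(3 + 5 O\right)\right) = 14 + 7 \left(3 + q + 6 O\right) = 14 + \left(21 + 7 q + 42 O\right) = 35 + 7 q + 42 O$)
$\left(53 + 85\right) V{\left(8,b{\left(4,4 \right)} \right)} = \left(53 + 85\right) \left(35 + 7 \cdot 0 + 42 \cdot 8\right) = 138 \left(35 + 0 + 336\right) = 138 \cdot 371 = 51198$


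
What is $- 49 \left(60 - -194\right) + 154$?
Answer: $-12292$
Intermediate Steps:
$- 49 \left(60 - -194\right) + 154 = - 49 \left(60 + 194\right) + 154 = \left(-49\right) 254 + 154 = -12446 + 154 = -12292$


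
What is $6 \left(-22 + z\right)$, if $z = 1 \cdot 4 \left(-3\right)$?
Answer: $-204$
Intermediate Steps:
$z = -12$ ($z = 4 \left(-3\right) = -12$)
$6 \left(-22 + z\right) = 6 \left(-22 - 12\right) = 6 \left(-34\right) = -204$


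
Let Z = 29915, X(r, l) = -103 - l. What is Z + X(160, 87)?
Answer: 29725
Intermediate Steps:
Z + X(160, 87) = 29915 + (-103 - 1*87) = 29915 + (-103 - 87) = 29915 - 190 = 29725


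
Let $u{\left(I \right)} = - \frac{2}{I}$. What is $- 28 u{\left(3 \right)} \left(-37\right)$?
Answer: $- \frac{2072}{3} \approx -690.67$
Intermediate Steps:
$- 28 u{\left(3 \right)} \left(-37\right) = - 28 \left(- \frac{2}{3}\right) \left(-37\right) = - 28 \left(\left(-2\right) \frac{1}{3}\right) \left(-37\right) = \left(-28\right) \left(- \frac{2}{3}\right) \left(-37\right) = \frac{56}{3} \left(-37\right) = - \frac{2072}{3}$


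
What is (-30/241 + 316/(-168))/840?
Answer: -20299/8502480 ≈ -0.0023874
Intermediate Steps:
(-30/241 + 316/(-168))/840 = (-30*1/241 + 316*(-1/168))*(1/840) = (-30/241 - 79/42)*(1/840) = -20299/10122*1/840 = -20299/8502480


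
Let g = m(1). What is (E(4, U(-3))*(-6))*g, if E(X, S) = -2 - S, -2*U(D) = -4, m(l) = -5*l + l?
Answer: -96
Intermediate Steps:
m(l) = -4*l
U(D) = 2 (U(D) = -½*(-4) = 2)
g = -4 (g = -4*1 = -4)
(E(4, U(-3))*(-6))*g = ((-2 - 1*2)*(-6))*(-4) = ((-2 - 2)*(-6))*(-4) = -4*(-6)*(-4) = 24*(-4) = -96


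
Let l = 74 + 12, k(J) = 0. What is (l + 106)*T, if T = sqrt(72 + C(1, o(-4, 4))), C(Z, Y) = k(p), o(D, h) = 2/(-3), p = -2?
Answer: 1152*sqrt(2) ≈ 1629.2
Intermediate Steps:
l = 86
o(D, h) = -2/3 (o(D, h) = 2*(-1/3) = -2/3)
C(Z, Y) = 0
T = 6*sqrt(2) (T = sqrt(72 + 0) = sqrt(72) = 6*sqrt(2) ≈ 8.4853)
(l + 106)*T = (86 + 106)*(6*sqrt(2)) = 192*(6*sqrt(2)) = 1152*sqrt(2)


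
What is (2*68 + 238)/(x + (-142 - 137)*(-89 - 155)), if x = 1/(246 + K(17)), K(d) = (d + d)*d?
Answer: 308176/56094625 ≈ 0.0054939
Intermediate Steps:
K(d) = 2*d² (K(d) = (2*d)*d = 2*d²)
x = 1/824 (x = 1/(246 + 2*17²) = 1/(246 + 2*289) = 1/(246 + 578) = 1/824 ≈ 0.0012136)
(2*68 + 238)/(x + (-142 - 137)*(-89 - 155)) = (2*68 + 238)/(1/824 + (-142 - 137)*(-89 - 155)) = (136 + 238)/(1/824 - 279*(-244)) = 374/(1/824 + 68076) = 374/(56094625/824) = 374*(824/56094625) = 308176/56094625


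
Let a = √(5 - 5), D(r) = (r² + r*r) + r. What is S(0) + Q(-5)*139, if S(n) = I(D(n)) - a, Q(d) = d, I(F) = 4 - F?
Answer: -691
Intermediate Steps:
D(r) = r + 2*r² (D(r) = (r² + r²) + r = 2*r² + r = r + 2*r²)
a = 0 (a = √0 = 0)
S(n) = 4 - n*(1 + 2*n) (S(n) = (4 - n*(1 + 2*n)) - 1*0 = (4 - n*(1 + 2*n)) + 0 = 4 - n*(1 + 2*n))
S(0) + Q(-5)*139 = (4 - 1*0*(1 + 2*0)) - 5*139 = (4 - 1*0*(1 + 0)) - 695 = (4 - 1*0*1) - 695 = (4 + 0) - 695 = 4 - 695 = -691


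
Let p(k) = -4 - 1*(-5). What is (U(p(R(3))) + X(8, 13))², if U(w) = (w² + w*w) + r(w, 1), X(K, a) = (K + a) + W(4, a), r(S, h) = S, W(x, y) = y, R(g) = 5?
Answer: 1369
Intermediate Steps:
X(K, a) = K + 2*a (X(K, a) = (K + a) + a = K + 2*a)
p(k) = 1 (p(k) = -4 + 5 = 1)
U(w) = w + 2*w² (U(w) = (w² + w*w) + w = (w² + w²) + w = 2*w² + w = w + 2*w²)
(U(p(R(3))) + X(8, 13))² = (1*(1 + 2*1) + (8 + 2*13))² = (1*(1 + 2) + (8 + 26))² = (1*3 + 34)² = (3 + 34)² = 37² = 1369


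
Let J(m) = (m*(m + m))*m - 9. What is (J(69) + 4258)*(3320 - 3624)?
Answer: -201025168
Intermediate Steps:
J(m) = -9 + 2*m³ (J(m) = (m*(2*m))*m - 9 = (2*m²)*m - 9 = 2*m³ - 9 = -9 + 2*m³)
(J(69) + 4258)*(3320 - 3624) = ((-9 + 2*69³) + 4258)*(3320 - 3624) = ((-9 + 2*328509) + 4258)*(-304) = ((-9 + 657018) + 4258)*(-304) = (657009 + 4258)*(-304) = 661267*(-304) = -201025168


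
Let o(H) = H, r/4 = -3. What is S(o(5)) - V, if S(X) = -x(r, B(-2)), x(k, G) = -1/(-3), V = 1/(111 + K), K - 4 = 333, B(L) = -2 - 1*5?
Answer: -451/1344 ≈ -0.33557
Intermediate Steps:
B(L) = -7 (B(L) = -2 - 5 = -7)
r = -12 (r = 4*(-3) = -12)
K = 337 (K = 4 + 333 = 337)
V = 1/448 (V = 1/(111 + 337) = 1/448 ≈ 0.0022321)
x(k, G) = ⅓ (x(k, G) = -1*(-⅓) = ⅓)
S(X) = -⅓ (S(X) = -1*⅓ = -⅓)
S(o(5)) - V = -⅓ - 1*1/448 = -⅓ - 1/448 = -451/1344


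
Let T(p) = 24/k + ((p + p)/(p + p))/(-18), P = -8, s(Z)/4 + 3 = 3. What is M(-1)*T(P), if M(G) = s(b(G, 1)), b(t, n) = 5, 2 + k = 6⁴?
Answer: 0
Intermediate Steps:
k = 1294 (k = -2 + 6⁴ = -2 + 1296 = 1294)
s(Z) = 0 (s(Z) = -12 + 4*3 = -12 + 12 = 0)
M(G) = 0
T(p) = -431/11646 (T(p) = 24/1294 + ((p + p)/(p + p))/(-18) = 24*(1/1294) + ((2*p)/((2*p)))*(-1/18) = 12/647 + ((2*p)*(1/(2*p)))*(-1/18) = 12/647 + 1*(-1/18) = 12/647 - 1/18 = -431/11646)
M(-1)*T(P) = 0*(-431/11646) = 0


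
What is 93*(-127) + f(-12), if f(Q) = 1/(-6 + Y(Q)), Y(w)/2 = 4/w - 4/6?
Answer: -94489/8 ≈ -11811.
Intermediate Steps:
Y(w) = -4/3 + 8/w (Y(w) = 2*(4/w - 4/6) = 2*(4/w - 4*⅙) = 2*(4/w - ⅔) = 2*(-⅔ + 4/w) = -4/3 + 8/w)
f(Q) = 1/(-22/3 + 8/Q) (f(Q) = 1/(-6 + (-4/3 + 8/Q)) = 1/(-22/3 + 8/Q))
93*(-127) + f(-12) = 93*(-127) - 3*(-12)/(-24 + 22*(-12)) = -11811 - 3*(-12)/(-24 - 264) = -11811 - 3*(-12)/(-288) = -11811 - 3*(-12)*(-1/288) = -11811 - ⅛ = -94489/8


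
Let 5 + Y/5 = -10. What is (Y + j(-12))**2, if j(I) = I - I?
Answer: 5625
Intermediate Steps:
j(I) = 0
Y = -75 (Y = -25 + 5*(-10) = -25 - 50 = -75)
(Y + j(-12))**2 = (-75 + 0)**2 = (-75)**2 = 5625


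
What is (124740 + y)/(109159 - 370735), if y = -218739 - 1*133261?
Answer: 56815/65394 ≈ 0.86881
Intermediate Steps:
y = -352000 (y = -218739 - 133261 = -352000)
(124740 + y)/(109159 - 370735) = (124740 - 352000)/(109159 - 370735) = -227260/(-261576) = -227260*(-1/261576) = 56815/65394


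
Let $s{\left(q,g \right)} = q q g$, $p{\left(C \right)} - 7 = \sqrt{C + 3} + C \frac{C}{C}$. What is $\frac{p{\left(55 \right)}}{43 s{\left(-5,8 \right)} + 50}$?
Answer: $\frac{31}{4325} + \frac{\sqrt{58}}{8650} \approx 0.0080481$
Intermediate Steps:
$p{\left(C \right)} = 7 + C + \sqrt{3 + C}$ ($p{\left(C \right)} = 7 + \left(\sqrt{C + 3} + C \frac{C}{C}\right) = 7 + \left(\sqrt{3 + C} + C 1\right) = 7 + \left(\sqrt{3 + C} + C\right) = 7 + \left(C + \sqrt{3 + C}\right) = 7 + C + \sqrt{3 + C}$)
$s{\left(q,g \right)} = g q^{2}$ ($s{\left(q,g \right)} = q^{2} g = g q^{2}$)
$\frac{p{\left(55 \right)}}{43 s{\left(-5,8 \right)} + 50} = \frac{7 + 55 + \sqrt{3 + 55}}{43 \cdot 8 \left(-5\right)^{2} + 50} = \frac{7 + 55 + \sqrt{58}}{43 \cdot 8 \cdot 25 + 50} = \frac{62 + \sqrt{58}}{43 \cdot 200 + 50} = \frac{62 + \sqrt{58}}{8600 + 50} = \frac{62 + \sqrt{58}}{8650} = \left(62 + \sqrt{58}\right) \frac{1}{8650} = \frac{31}{4325} + \frac{\sqrt{58}}{8650}$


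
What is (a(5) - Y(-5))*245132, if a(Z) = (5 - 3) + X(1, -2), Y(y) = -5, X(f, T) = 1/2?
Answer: 1838490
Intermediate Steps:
X(f, T) = ½
a(Z) = 5/2 (a(Z) = (5 - 3) + ½ = 2 + ½ = 5/2)
(a(5) - Y(-5))*245132 = (5/2 - 1*(-5))*245132 = (5/2 + 5)*245132 = (15/2)*245132 = 1838490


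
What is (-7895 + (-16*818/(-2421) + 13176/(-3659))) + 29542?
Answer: 191774618929/8858439 ≈ 21649.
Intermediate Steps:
(-7895 + (-16*818/(-2421) + 13176/(-3659))) + 29542 = (-7895 + (-13088*(-1/2421) + 13176*(-1/3659))) + 29542 = (-7895 + (13088/2421 - 13176/3659)) + 29542 = (-7895 + 15989896/8858439) + 29542 = -69921386009/8858439 + 29542 = 191774618929/8858439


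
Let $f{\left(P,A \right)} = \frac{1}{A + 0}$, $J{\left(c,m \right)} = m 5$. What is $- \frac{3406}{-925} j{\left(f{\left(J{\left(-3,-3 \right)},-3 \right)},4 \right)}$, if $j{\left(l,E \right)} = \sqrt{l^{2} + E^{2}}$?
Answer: $\frac{3406 \sqrt{145}}{2775} \approx 14.78$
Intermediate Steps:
$J{\left(c,m \right)} = 5 m$
$f{\left(P,A \right)} = \frac{1}{A}$
$j{\left(l,E \right)} = \sqrt{E^{2} + l^{2}}$
$- \frac{3406}{-925} j{\left(f{\left(J{\left(-3,-3 \right)},-3 \right)},4 \right)} = - \frac{3406}{-925} \sqrt{4^{2} + \left(\frac{1}{-3}\right)^{2}} = \left(-3406\right) \left(- \frac{1}{925}\right) \sqrt{16 + \left(- \frac{1}{3}\right)^{2}} = \frac{3406 \sqrt{16 + \frac{1}{9}}}{925} = \frac{3406 \sqrt{\frac{145}{9}}}{925} = \frac{3406 \frac{\sqrt{145}}{3}}{925} = \frac{3406 \sqrt{145}}{2775}$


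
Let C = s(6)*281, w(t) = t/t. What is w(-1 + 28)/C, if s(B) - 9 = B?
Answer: 1/4215 ≈ 0.00023725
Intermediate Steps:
s(B) = 9 + B
w(t) = 1
C = 4215 (C = (9 + 6)*281 = 15*281 = 4215)
w(-1 + 28)/C = 1/4215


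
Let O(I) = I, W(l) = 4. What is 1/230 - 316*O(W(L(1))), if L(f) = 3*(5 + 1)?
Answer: -290719/230 ≈ -1264.0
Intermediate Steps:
L(f) = 18 (L(f) = 3*6 = 18)
1/230 - 316*O(W(L(1))) = 1/230 - 316*4 = 1/230 - 1264 = -290719/230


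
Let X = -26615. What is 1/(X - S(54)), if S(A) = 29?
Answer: -1/26644 ≈ -3.7532e-5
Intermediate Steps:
1/(X - S(54)) = 1/(-26615 - 1*29) = 1/(-26615 - 29) = 1/(-26644) = -1/26644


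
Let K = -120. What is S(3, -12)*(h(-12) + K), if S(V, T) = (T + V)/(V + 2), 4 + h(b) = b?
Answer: 1224/5 ≈ 244.80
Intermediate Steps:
h(b) = -4 + b
S(V, T) = (T + V)/(2 + V)
S(3, -12)*(h(-12) + K) = ((-12 + 3)/(2 + 3))*((-4 - 12) - 120) = (-9/5)*(-16 - 120) = ((1/5)*(-9))*(-136) = -9/5*(-136) = 1224/5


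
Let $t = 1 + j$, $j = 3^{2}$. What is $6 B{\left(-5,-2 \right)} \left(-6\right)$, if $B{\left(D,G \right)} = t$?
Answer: $-360$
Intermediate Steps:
$j = 9$
$t = 10$ ($t = 1 + 9 = 10$)
$B{\left(D,G \right)} = 10$
$6 B{\left(-5,-2 \right)} \left(-6\right) = 6 \cdot 10 \left(-6\right) = 60 \left(-6\right) = -360$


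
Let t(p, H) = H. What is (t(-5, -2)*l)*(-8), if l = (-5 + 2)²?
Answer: 144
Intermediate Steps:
l = 9 (l = (-3)² = 9)
(t(-5, -2)*l)*(-8) = -2*9*(-8) = -18*(-8) = 144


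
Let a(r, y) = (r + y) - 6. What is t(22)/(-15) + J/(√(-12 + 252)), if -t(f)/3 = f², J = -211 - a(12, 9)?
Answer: 484/5 - 113*√15/30 ≈ 82.212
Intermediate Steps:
a(r, y) = -6 + r + y
J = -226 (J = -211 - (-6 + 12 + 9) = -211 - 1*15 = -211 - 15 = -226)
t(f) = -3*f²
t(22)/(-15) + J/(√(-12 + 252)) = -3*22²/(-15) - 226/√(-12 + 252) = -3*484*(-1/15) - 226*√15/60 = -1452*(-1/15) - 226*√15/60 = 484/5 - 113*√15/30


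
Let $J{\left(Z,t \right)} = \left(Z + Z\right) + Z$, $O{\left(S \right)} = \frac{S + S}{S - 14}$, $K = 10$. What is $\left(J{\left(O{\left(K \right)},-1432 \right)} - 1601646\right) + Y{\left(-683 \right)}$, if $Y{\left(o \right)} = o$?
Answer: $-1602344$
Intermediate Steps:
$O{\left(S \right)} = \frac{2 S}{-14 + S}$
$J{\left(Z,t \right)} = 3 Z$ ($J{\left(Z,t \right)} = 2 Z + Z = 3 Z$)
$\left(J{\left(O{\left(K \right)},-1432 \right)} - 1601646\right) + Y{\left(-683 \right)} = \left(3 \cdot 2 \cdot 10 \frac{1}{-14 + 10} - 1601646\right) - 683 = \left(3 \cdot 2 \cdot 10 \frac{1}{-4} - 1601646\right) - 683 = \left(3 \cdot 2 \cdot 10 \left(- \frac{1}{4}\right) - 1601646\right) - 683 = \left(3 \left(-5\right) - 1601646\right) - 683 = \left(-15 - 1601646\right) - 683 = -1601661 - 683 = -1602344$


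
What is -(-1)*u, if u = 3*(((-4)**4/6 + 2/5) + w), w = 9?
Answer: 781/5 ≈ 156.20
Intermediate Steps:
u = 781/5 (u = 3*(((-4)**4/6 + 2/5) + 9) = 3*((256*(1/6) + 2*(1/5)) + 9) = 3*((128/3 + 2/5) + 9) = 3*(646/15 + 9) = 3*(781/15) = 781/5 ≈ 156.20)
-(-1)*u = -(-1)*781/5 = -1*(-781/5) = 781/5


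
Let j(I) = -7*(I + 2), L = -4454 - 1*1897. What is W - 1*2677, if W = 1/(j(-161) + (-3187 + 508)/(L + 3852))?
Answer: -2484314061/928022 ≈ -2677.0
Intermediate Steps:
L = -6351 (L = -4454 - 1897 = -6351)
j(I) = -14 - 7*I (j(I) = -7*(2 + I) = -14 - 7*I)
W = 833/928022 (W = 1/((-14 - 7*(-161)) + (-3187 + 508)/(-6351 + 3852)) = 1/((-14 + 1127) - 2679/(-2499)) = 1/(1113 - 2679*(-1/2499)) = 1/(1113 + 893/833) = 1/(928022/833) = 833/928022 ≈ 0.00089761)
W - 1*2677 = 833/928022 - 1*2677 = 833/928022 - 2677 = -2484314061/928022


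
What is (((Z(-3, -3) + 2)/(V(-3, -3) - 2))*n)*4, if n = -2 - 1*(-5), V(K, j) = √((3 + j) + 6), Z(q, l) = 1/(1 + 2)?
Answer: 28 + 14*√6 ≈ 62.293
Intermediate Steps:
Z(q, l) = ⅓ (Z(q, l) = 1/3 = ⅓)
V(K, j) = √(9 + j)
n = 3 (n = -2 + 5 = 3)
(((Z(-3, -3) + 2)/(V(-3, -3) - 2))*n)*4 = (((⅓ + 2)/(√(9 - 3) - 2))*3)*4 = ((7/(3*(√6 - 2)))*3)*4 = ((7/(3*(-2 + √6)))*3)*4 = (7/(-2 + √6))*4 = 28/(-2 + √6)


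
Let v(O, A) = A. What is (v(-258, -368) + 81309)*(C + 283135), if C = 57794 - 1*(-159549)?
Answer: 40509189798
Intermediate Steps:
C = 217343 (C = 57794 + 159549 = 217343)
(v(-258, -368) + 81309)*(C + 283135) = (-368 + 81309)*(217343 + 283135) = 80941*500478 = 40509189798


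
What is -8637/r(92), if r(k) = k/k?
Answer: -8637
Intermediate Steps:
r(k) = 1
-8637/r(92) = -8637/1 = -8637*1 = -8637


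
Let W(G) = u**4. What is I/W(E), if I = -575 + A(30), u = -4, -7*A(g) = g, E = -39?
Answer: -4055/1792 ≈ -2.2628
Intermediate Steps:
A(g) = -g/7
W(G) = 256 (W(G) = (-4)**4 = 256)
I = -4055/7 (I = -575 - 1/7*30 = -575 - 30/7 = -4055/7 ≈ -579.29)
I/W(E) = -4055/7/256 = -4055/7*1/256 = -4055/1792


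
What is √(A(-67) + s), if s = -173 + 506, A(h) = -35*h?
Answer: √2678 ≈ 51.749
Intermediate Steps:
s = 333
√(A(-67) + s) = √(-35*(-67) + 333) = √(2345 + 333) = √2678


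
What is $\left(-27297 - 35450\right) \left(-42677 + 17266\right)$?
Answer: $1594464017$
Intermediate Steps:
$\left(-27297 - 35450\right) \left(-42677 + 17266\right) = \left(-62747\right) \left(-25411\right) = 1594464017$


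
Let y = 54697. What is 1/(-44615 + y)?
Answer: 1/10082 ≈ 9.9187e-5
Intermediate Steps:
1/(-44615 + y) = 1/(-44615 + 54697) = 1/10082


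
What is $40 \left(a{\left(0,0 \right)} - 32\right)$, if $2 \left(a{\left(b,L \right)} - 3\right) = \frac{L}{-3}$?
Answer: $-1160$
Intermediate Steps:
$a{\left(b,L \right)} = 3 - \frac{L}{6}$ ($a{\left(b,L \right)} = 3 + \frac{L \frac{1}{-3}}{2} = 3 + \frac{L \left(- \frac{1}{3}\right)}{2} = 3 + \frac{\left(- \frac{1}{3}\right) L}{2} = 3 - \frac{L}{6}$)
$40 \left(a{\left(0,0 \right)} - 32\right) = 40 \left(\left(3 - 0\right) - 32\right) = 40 \left(\left(3 + 0\right) - 32\right) = 40 \left(3 - 32\right) = 40 \left(-29\right) = -1160$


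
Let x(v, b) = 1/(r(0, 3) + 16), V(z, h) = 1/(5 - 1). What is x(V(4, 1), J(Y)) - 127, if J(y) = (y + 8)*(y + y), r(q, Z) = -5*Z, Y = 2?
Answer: -126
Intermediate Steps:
V(z, h) = ¼ (V(z, h) = 1/4 = ¼)
J(y) = 2*y*(8 + y) (J(y) = (8 + y)*(2*y) = 2*y*(8 + y))
x(v, b) = 1 (x(v, b) = 1/(-5*3 + 16) = 1/(-15 + 16) = 1/1 = 1)
x(V(4, 1), J(Y)) - 127 = 1 - 127 = -126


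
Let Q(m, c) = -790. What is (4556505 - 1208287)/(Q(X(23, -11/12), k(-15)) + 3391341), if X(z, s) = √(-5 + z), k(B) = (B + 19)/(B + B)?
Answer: 3348218/3390551 ≈ 0.98751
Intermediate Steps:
k(B) = (19 + B)/(2*B) (k(B) = (19 + B)/((2*B)) = (19 + B)*(1/(2*B)) = (19 + B)/(2*B))
(4556505 - 1208287)/(Q(X(23, -11/12), k(-15)) + 3391341) = (4556505 - 1208287)/(-790 + 3391341) = 3348218/3390551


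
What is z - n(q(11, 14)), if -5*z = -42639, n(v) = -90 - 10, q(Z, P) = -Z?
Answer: 43139/5 ≈ 8627.8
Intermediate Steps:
n(v) = -100
z = 42639/5 (z = -⅕*(-42639) = 42639/5 ≈ 8527.8)
z - n(q(11, 14)) = 42639/5 - 1*(-100) = 42639/5 + 100 = 43139/5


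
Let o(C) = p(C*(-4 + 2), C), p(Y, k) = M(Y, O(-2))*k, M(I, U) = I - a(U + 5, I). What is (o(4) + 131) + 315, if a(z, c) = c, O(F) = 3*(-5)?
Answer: 446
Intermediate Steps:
O(F) = -15
M(I, U) = 0 (M(I, U) = I - I = 0)
p(Y, k) = 0 (p(Y, k) = 0*k = 0)
o(C) = 0
(o(4) + 131) + 315 = (0 + 131) + 315 = 131 + 315 = 446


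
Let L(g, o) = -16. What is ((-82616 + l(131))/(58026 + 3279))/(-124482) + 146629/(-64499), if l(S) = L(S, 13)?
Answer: -186495779480987/82035944962665 ≈ -2.2733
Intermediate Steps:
l(S) = -16
((-82616 + l(131))/(58026 + 3279))/(-124482) + 146629/(-64499) = ((-82616 - 16)/(58026 + 3279))/(-124482) + 146629/(-64499) = -82632/61305*(-1/124482) + 146629*(-1/64499) = -82632*1/61305*(-1/124482) - 146629/64499 = -27544/20435*(-1/124482) - 146629/64499 = 13772/1271894835 - 146629/64499 = -186495779480987/82035944962665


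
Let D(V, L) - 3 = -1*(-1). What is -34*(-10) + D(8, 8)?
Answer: 344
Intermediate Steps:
D(V, L) = 4 (D(V, L) = 3 - 1*(-1) = 3 + 1 = 4)
-34*(-10) + D(8, 8) = -34*(-10) + 4 = 340 + 4 = 344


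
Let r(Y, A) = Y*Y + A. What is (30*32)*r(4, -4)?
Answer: 11520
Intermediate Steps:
r(Y, A) = A + Y² (r(Y, A) = Y² + A = A + Y²)
(30*32)*r(4, -4) = (30*32)*(-4 + 4²) = 960*(-4 + 16) = 960*12 = 11520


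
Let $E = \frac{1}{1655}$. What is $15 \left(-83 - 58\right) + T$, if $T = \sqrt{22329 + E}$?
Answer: $-2115 + \frac{8 \sqrt{955620170}}{1655} \approx -1965.6$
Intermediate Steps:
$E = \frac{1}{1655} \approx 0.00060423$
$T = \frac{8 \sqrt{955620170}}{1655}$ ($T = \sqrt{22329 + \frac{1}{1655}} = \sqrt{\frac{36954496}{1655}} = \frac{8 \sqrt{955620170}}{1655} \approx 149.43$)
$15 \left(-83 - 58\right) + T = 15 \left(-83 - 58\right) + \frac{8 \sqrt{955620170}}{1655} = 15 \left(-141\right) + \frac{8 \sqrt{955620170}}{1655} = -2115 + \frac{8 \sqrt{955620170}}{1655}$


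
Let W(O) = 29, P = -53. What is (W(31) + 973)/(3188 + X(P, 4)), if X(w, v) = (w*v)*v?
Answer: 167/390 ≈ 0.42821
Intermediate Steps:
X(w, v) = w*v² (X(w, v) = (v*w)*v = w*v²)
(W(31) + 973)/(3188 + X(P, 4)) = (29 + 973)/(3188 - 53*4²) = 1002/(3188 - 53*16) = 1002/(3188 - 848) = 1002/2340 = 1002*(1/2340) = 167/390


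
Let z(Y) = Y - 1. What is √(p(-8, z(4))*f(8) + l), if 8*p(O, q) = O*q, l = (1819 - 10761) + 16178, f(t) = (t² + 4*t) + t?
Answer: 2*√1731 ≈ 83.211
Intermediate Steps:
f(t) = t² + 5*t
z(Y) = -1 + Y
l = 7236 (l = -8942 + 16178 = 7236)
p(O, q) = O*q/8 (p(O, q) = (O*q)/8 = O*q/8)
√(p(-8, z(4))*f(8) + l) = √(((⅛)*(-8)*(-1 + 4))*(8*(5 + 8)) + 7236) = √(((⅛)*(-8)*3)*(8*13) + 7236) = √(-3*104 + 7236) = √(-312 + 7236) = √6924 = 2*√1731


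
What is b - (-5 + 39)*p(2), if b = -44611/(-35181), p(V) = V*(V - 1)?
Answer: -2347697/35181 ≈ -66.732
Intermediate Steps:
p(V) = V*(-1 + V)
b = 44611/35181 (b = -44611*(-1/35181) = 44611/35181 ≈ 1.2680)
b - (-5 + 39)*p(2) = 44611/35181 - (-5 + 39)*2*(-1 + 2) = 44611/35181 - 34*2*1 = 44611/35181 - 34*2 = 44611/35181 - 1*68 = 44611/35181 - 68 = -2347697/35181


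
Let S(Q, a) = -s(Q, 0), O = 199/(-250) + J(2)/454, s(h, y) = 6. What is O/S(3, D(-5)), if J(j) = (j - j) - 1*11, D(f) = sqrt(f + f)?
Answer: 3879/28375 ≈ 0.13670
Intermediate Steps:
D(f) = sqrt(2)*sqrt(f) (D(f) = sqrt(2*f) = sqrt(2)*sqrt(f))
J(j) = -11 (J(j) = 0 - 11 = -11)
O = -23274/28375 (O = 199/(-250) - 11/454 = 199*(-1/250) - 11*1/454 = -199/250 - 11/454 = -23274/28375 ≈ -0.82023)
S(Q, a) = -6 (S(Q, a) = -1*6 = -6)
O/S(3, D(-5)) = -23274/28375/(-6) = -23274/28375*(-1/6) = 3879/28375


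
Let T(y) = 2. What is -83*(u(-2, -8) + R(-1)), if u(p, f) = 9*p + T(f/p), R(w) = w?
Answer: 1411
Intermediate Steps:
u(p, f) = 2 + 9*p (u(p, f) = 9*p + 2 = 2 + 9*p)
-83*(u(-2, -8) + R(-1)) = -83*((2 + 9*(-2)) - 1) = -83*((2 - 18) - 1) = -83*(-16 - 1) = -83*(-17) = 1411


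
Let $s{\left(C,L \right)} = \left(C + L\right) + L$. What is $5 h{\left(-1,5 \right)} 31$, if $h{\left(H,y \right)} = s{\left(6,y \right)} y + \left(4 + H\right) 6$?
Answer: $15190$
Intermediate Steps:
$s{\left(C,L \right)} = C + 2 L$
$h{\left(H,y \right)} = 24 + 6 H + y \left(6 + 2 y\right)$ ($h{\left(H,y \right)} = \left(6 + 2 y\right) y + \left(4 + H\right) 6 = y \left(6 + 2 y\right) + \left(24 + 6 H\right) = 24 + 6 H + y \left(6 + 2 y\right)$)
$5 h{\left(-1,5 \right)} 31 = 5 \left(24 + 6 \left(-1\right) + 2 \cdot 5 \left(3 + 5\right)\right) 31 = 5 \left(24 - 6 + 2 \cdot 5 \cdot 8\right) 31 = 5 \left(24 - 6 + 80\right) 31 = 5 \cdot 98 \cdot 31 = 490 \cdot 31 = 15190$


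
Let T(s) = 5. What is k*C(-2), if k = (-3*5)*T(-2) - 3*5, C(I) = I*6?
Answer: 1080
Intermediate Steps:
C(I) = 6*I
k = -90 (k = -3*5*5 - 3*5 = -15*5 - 15 = -75 - 15 = -90)
k*C(-2) = -540*(-2) = -90*(-12) = 1080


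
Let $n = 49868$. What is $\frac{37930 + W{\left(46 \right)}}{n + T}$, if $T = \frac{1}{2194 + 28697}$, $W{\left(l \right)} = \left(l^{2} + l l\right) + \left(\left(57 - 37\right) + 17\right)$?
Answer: $\frac{1303569309}{1540472389} \approx 0.84621$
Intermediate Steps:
$W{\left(l \right)} = 37 + 2 l^{2}$ ($W{\left(l \right)} = \left(l^{2} + l^{2}\right) + \left(20 + 17\right) = 2 l^{2} + 37 = 37 + 2 l^{2}$)
$T = \frac{1}{30891} \approx 3.2372 \cdot 10^{-5}$
$\frac{37930 + W{\left(46 \right)}}{n + T} = \frac{37930 + \left(37 + 2 \cdot 46^{2}\right)}{49868 + \frac{1}{30891}} = \frac{37930 + \left(37 + 2 \cdot 2116\right)}{\frac{1540472389}{30891}} = \left(37930 + \left(37 + 4232\right)\right) \frac{30891}{1540472389} = \left(37930 + 4269\right) \frac{30891}{1540472389} = 42199 \cdot \frac{30891}{1540472389} = \frac{1303569309}{1540472389}$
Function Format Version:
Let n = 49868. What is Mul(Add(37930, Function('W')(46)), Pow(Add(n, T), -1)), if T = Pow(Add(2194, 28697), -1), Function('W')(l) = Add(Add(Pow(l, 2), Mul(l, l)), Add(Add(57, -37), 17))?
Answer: Rational(1303569309, 1540472389) ≈ 0.84621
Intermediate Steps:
Function('W')(l) = Add(37, Mul(2, Pow(l, 2))) (Function('W')(l) = Add(Add(Pow(l, 2), Pow(l, 2)), Add(20, 17)) = Add(Mul(2, Pow(l, 2)), 37) = Add(37, Mul(2, Pow(l, 2))))
T = Rational(1, 30891) (T = Pow(30891, -1) = Rational(1, 30891) ≈ 3.2372e-5)
Mul(Add(37930, Function('W')(46)), Pow(Add(n, T), -1)) = Mul(Add(37930, Add(37, Mul(2, Pow(46, 2)))), Pow(Add(49868, Rational(1, 30891)), -1)) = Mul(Add(37930, Add(37, Mul(2, 2116))), Pow(Rational(1540472389, 30891), -1)) = Mul(Add(37930, Add(37, 4232)), Rational(30891, 1540472389)) = Mul(Add(37930, 4269), Rational(30891, 1540472389)) = Mul(42199, Rational(30891, 1540472389)) = Rational(1303569309, 1540472389)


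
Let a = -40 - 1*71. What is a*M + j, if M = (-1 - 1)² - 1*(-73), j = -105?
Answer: -8652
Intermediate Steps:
a = -111 (a = -40 - 71 = -111)
M = 77 (M = (-2)² + 73 = 4 + 73 = 77)
a*M + j = -111*77 - 105 = -8547 - 105 = -8652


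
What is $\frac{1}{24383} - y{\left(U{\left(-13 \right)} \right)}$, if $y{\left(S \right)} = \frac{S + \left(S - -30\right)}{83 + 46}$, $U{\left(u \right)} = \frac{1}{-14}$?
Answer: $- \frac{5095144}{22017849} \approx -0.23141$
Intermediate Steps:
$U{\left(u \right)} = - \frac{1}{14}$
$y{\left(S \right)} = \frac{10}{43} + \frac{2 S}{129}$ ($y{\left(S \right)} = \frac{S + \left(S + 30\right)}{129} = \left(S + \left(30 + S\right)\right) \frac{1}{129} = \left(30 + 2 S\right) \frac{1}{129} = \frac{10}{43} + \frac{2 S}{129}$)
$\frac{1}{24383} - y{\left(U{\left(-13 \right)} \right)} = \frac{1}{24383} - \left(\frac{10}{43} + \frac{2}{129} \left(- \frac{1}{14}\right)\right) = \frac{1}{24383} - \left(\frac{10}{43} - \frac{1}{903}\right) = \frac{1}{24383} - \frac{209}{903} = - \frac{5095144}{22017849}$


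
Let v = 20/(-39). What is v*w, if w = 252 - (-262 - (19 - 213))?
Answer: -6400/39 ≈ -164.10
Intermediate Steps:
w = 320 (w = 252 - (-262 - 1*(-194)) = 252 - (-262 + 194) = 252 - 1*(-68) = 252 + 68 = 320)
v = -20/39 (v = 20*(-1/39) = -20/39 ≈ -0.51282)
v*w = -20/39*320 = -6400/39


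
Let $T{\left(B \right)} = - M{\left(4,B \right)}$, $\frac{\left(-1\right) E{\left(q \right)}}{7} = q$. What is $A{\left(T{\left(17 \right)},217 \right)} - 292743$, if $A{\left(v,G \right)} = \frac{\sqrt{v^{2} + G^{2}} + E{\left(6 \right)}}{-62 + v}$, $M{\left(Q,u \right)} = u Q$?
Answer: $- \frac{19028274}{65} - \frac{\sqrt{51713}}{130} \approx -2.9274 \cdot 10^{5}$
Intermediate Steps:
$M{\left(Q,u \right)} = Q u$
$E{\left(q \right)} = - 7 q$
$T{\left(B \right)} = - 4 B$
$A{\left(v,G \right)} = \frac{-42 + \sqrt{G^{2} + v^{2}}}{-62 + v}$ ($A{\left(v,G \right)} = \frac{\sqrt{v^{2} + G^{2}} - 42}{-62 + v} = \frac{\sqrt{G^{2} + v^{2}} - 42}{-62 + v} = \frac{-42 + \sqrt{G^{2} + v^{2}}}{-62 + v}$)
$A{\left(T{\left(17 \right)},217 \right)} - 292743 = \frac{-42 + \sqrt{217^{2} + \left(\left(-4\right) 17\right)^{2}}}{-62 - 68} - 292743 = \frac{-42 + \sqrt{47089 + \left(-68\right)^{2}}}{-62 - 68} - 292743 = \frac{-42 + \sqrt{47089 + 4624}}{-130} - 292743 = - \frac{-42 + \sqrt{51713}}{130} - 292743 = \left(\frac{21}{65} - \frac{\sqrt{51713}}{130}\right) - 292743 = - \frac{19028274}{65} - \frac{\sqrt{51713}}{130}$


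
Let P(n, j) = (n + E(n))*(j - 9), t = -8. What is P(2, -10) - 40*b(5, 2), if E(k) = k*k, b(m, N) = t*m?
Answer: 1486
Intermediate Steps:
b(m, N) = -8*m
E(k) = k**2
P(n, j) = (-9 + j)*(n + n**2) (P(n, j) = (n + n**2)*(j - 9) = (n + n**2)*(-9 + j) = (-9 + j)*(n + n**2))
P(2, -10) - 40*b(5, 2) = 2*(-9 - 10 - 9*2 - 10*2) - (-320)*5 = 2*(-9 - 10 - 18 - 20) - 40*(-40) = 2*(-57) + 1600 = -114 + 1600 = 1486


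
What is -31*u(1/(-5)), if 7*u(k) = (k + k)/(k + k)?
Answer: -31/7 ≈ -4.4286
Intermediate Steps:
u(k) = 1/7 (u(k) = ((k + k)/(k + k))/7 = ((2*k)/((2*k)))/7 = ((2*k)*(1/(2*k)))/7 = (1/7)*1 = 1/7)
-31*u(1/(-5)) = -31*1/7 = -31/7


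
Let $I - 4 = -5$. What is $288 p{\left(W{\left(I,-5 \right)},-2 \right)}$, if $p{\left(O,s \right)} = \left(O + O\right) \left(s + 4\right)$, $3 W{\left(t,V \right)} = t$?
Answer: $-384$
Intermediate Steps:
$I = -1$ ($I = 4 - 5 = -1$)
$W{\left(t,V \right)} = \frac{t}{3}$
$p{\left(O,s \right)} = 2 O \left(4 + s\right)$
$288 p{\left(W{\left(I,-5 \right)},-2 \right)} = 288 \cdot 2 \cdot \frac{1}{3} \left(-1\right) \left(4 - 2\right) = 288 \cdot 2 \left(- \frac{1}{3}\right) 2 = 288 \left(- \frac{4}{3}\right) = -384$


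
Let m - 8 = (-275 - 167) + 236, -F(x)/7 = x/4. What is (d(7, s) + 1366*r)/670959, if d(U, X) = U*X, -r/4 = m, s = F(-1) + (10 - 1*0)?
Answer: 4327817/2683836 ≈ 1.6125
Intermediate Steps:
F(x) = -7*x/4
m = -198 (m = 8 + ((-275 - 167) + 236) = 8 + (-442 + 236) = 8 - 206 = -198)
s = 47/4 (s = -7/4*(-1) + (10 - 1*0) = 7/4 + (10 + 0) = 7/4 + 10 = 47/4 ≈ 11.750)
r = 792 (r = -4*(-198) = 792)
(d(7, s) + 1366*r)/670959 = (7*(47/4) + 1366*792)/670959 = (329/4 + 1081872)*(1/670959) = (4327817/4)*(1/670959) = 4327817/2683836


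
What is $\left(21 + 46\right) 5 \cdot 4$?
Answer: $1340$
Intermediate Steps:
$\left(21 + 46\right) 5 \cdot 4 = 67 \cdot 20 = 1340$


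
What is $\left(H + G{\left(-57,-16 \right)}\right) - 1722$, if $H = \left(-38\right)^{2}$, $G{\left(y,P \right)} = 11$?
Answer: $-267$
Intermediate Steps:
$H = 1444$
$\left(H + G{\left(-57,-16 \right)}\right) - 1722 = \left(1444 + 11\right) - 1722 = 1455 - 1722 = -267$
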